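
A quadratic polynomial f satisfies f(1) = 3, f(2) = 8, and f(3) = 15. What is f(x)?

Write f(x) = ax^2 + bx + c. Substituting each data point gives a linear system:
  a + b + c = 3
  4a + 2b + c = 8
  9a + 3b + c = 15
Solving the system yields a = 1, b = 2, c = 0.
So f(x) = x² + 2x.
Check: f(1) = 3. ✓

f(x) = x^2 + 2x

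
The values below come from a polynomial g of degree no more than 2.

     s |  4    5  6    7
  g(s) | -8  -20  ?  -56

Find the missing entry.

On equispaced nodes a degree-2 polynomial has vanishing third forward difference, so
  - g(4) + 3·g(5) - 3·g(6) + g(7) = 0.
Substituting the known values and solving for g(6):
  -3·g(6) = 108
  g(6) = -36.

-36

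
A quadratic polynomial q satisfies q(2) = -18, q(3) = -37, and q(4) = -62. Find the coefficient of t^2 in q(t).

-3

Write q(t) = at^2 + bt + c. Substituting each data point gives a linear system:
  4a + 2b + c = -18
  9a + 3b + c = -37
  16a + 4b + c = -62
Solving the system yields a = -3, b = -4, c = 2.
So q(t) = -3t^2 - 4t + 2.
The leading coefficient is -3.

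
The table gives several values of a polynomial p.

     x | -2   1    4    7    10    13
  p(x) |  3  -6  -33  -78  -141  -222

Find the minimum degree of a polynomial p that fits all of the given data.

2

Forward differences of the values at x = -2, 1, 4, 7, 10, 13:
  p  : 3  -6  -33  -78  -141  -222
  Δ  : -9  -27  -45  -63  -81
  Δ^2: -18  -18  -18  -18
  Δ^3: 0  0  0
  Δ^4: 0  0
  Δ^5: 0
The second differences are constant (-18) and nonzero, while all higher differences vanish, so the minimal degree is 2.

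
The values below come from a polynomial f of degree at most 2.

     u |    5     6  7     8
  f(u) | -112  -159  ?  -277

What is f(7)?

The 3 known points determine the degree-2 polynomial uniquely.
Write f(u) = au^2 + bu + c. Substituting each data point gives a linear system:
  25a + 5b + c = -112
  36a + 6b + c = -159
  64a + 8b + c = -277
Solving the system yields a = -4, b = -3, c = 3.
So f(u) = -4u^2 - 3u + 3.
Then f(7) = -214.

-214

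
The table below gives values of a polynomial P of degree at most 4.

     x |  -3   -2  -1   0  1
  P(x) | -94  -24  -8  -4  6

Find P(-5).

Using the Lagrange interpolation formula with nodes -3, -2, -1, 0, 1:
  L_0(x) = (x + 2)(x + 1)x(x - 1) / 24
  L_1(x) = (x + 3)(x + 1)x(x - 1) / -6
  L_2(x) = (x + 3)(x + 2)x(x - 1) / 4
  L_3(x) = (x + 3)(x + 2)(x + 1)(x - 1) / -6
  L_4(x) = (x + 3)(x + 2)(x + 1)x / 24
Then P(x) = -94·L_0(x) - 24·L_1(x) - 8·L_2(x) - 4·L_3(x) + 6·L_4(x).
Expanding and collecting terms gives P(x) = -x^4 + x^3 + 4x^2 + 6x - 4.
Evaluating at x = -5: P(-5) = -684.

-684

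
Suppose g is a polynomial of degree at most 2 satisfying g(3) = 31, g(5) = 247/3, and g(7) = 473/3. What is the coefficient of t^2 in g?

3

Write g(t) = at^2 + bt + c. Substituting each data point gives a linear system:
  9a + 3b + c = 31
  25a + 5b + c = 247/3
  49a + 7b + c = 473/3
Solving the system yields a = 3, b = 5/3, c = -1.
So g(t) = 3t^2 + (5/3)t - 1.
The leading coefficient is 3.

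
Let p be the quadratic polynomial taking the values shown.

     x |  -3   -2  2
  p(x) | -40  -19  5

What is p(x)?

p(x) = -3x^2 + 6x + 5

Write p(x) = ax^2 + bx + c. Substituting each data point gives a linear system:
  9a - 3b + c = -40
  4a - 2b + c = -19
  4a + 2b + c = 5
Solving the system yields a = -3, b = 6, c = 5.
So p(x) = -3x^2 + 6x + 5.
Check: p(-2) = -19. ✓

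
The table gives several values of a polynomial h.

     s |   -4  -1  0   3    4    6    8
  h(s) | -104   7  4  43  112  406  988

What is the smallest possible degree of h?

3

Divided differences on the nodes -4, -1, 0, 3, 4, 6, 8:
  order 0: -104  7  4  43  112  406  988
  order 1: 37  -3  13  69  147  291
  order 2: -10  4  14  26  36
  order 3: 2  2  2  2
  order 4: 0  0  0
  order 5: 0  0
  order 6: 0
The order-3 divided differences are all 2 (nonzero) and every higher order vanishes, so the data lies on a polynomial of degree exactly 3.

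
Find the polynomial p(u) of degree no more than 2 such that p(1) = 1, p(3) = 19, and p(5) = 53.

Using the Lagrange interpolation formula with nodes 1, 3, 5:
  L_0(u) = (u - 3)(u - 5) / 8
  L_1(u) = (u - 1)(u - 5) / -4
  L_2(u) = (u - 1)(u - 3) / 8
Then p(u) = 1·L_0(u) + 19·L_1(u) + 53·L_2(u).
Expanding and collecting terms gives p(u) = 2u² + u - 2.
Check: p(1) = 1. ✓

p(u) = 2u^2 + u - 2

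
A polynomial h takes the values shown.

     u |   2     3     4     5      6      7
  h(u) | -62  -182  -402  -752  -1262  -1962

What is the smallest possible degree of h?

3

Forward differences of the values at u = 2, 3, 4, 5, 6, 7:
  h  : -62  -182  -402  -752  -1262  -1962
  Δ  : -120  -220  -350  -510  -700
  Δ^2: -100  -130  -160  -190
  Δ^3: -30  -30  -30
  Δ^4: 0  0
  Δ^5: 0
The third differences are constant (-30) and nonzero, while all higher differences vanish, so the minimal degree is 3.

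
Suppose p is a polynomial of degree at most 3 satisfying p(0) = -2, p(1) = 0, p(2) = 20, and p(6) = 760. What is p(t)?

p(t) = 4t^3 - 3t^2 + t - 2

Using the Lagrange interpolation formula with nodes 0, 1, 2, 6:
  L_0(t) = (t - 1)(t - 2)(t - 6) / -12
  L_1(t) = t(t - 2)(t - 6) / 5
  L_2(t) = t(t - 1)(t - 6) / -8
  L_3(t) = t(t - 1)(t - 2) / 120
Then p(t) = -2·L_0(t) + 0·L_1(t) + 20·L_2(t) + 760·L_3(t).
Expanding and collecting terms gives p(t) = 4t³ - 3t² + t - 2.
Check: p(1) = 0. ✓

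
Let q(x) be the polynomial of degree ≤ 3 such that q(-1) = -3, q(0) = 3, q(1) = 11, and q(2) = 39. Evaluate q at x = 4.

227

Using the Lagrange interpolation formula with nodes -1, 0, 1, 2:
  L_0(x) = x(x - 1)(x - 2) / -6
  L_1(x) = (x + 1)(x - 1)(x - 2) / 2
  L_2(x) = (x + 1)x(x - 2) / -2
  L_3(x) = (x + 1)x(x - 1) / 6
Then q(x) = -3·L_0(x) + 3·L_1(x) + 11·L_2(x) + 39·L_3(x).
Expanding and collecting terms gives q(x) = 3x^3 + x^2 + 4x + 3.
Evaluating at x = 4: q(4) = 227.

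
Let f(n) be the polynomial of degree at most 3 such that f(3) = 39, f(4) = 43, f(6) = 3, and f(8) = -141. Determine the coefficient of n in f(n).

6

Write f(n) = an^3 + bn^2 + cn + d. Substituting each data point gives a linear system:
  27a + 9b + 3c + d = 39
  64a + 16b + 4c + d = 43
  216a + 36b + 6c + d = 3
  512a + 64b + 8c + d = -141
Solving the system yields a = -1, b = 5, c = 6, d = 3.
So f(n) = -n^3 + 5n^2 + 6n + 3.
The coefficient of n is 6.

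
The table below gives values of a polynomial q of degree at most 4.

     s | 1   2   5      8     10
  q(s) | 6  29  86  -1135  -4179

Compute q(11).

-6874

Write q(s) = as^4 + bs^3 + cs^2 + ds + e. Substituting each data point gives a linear system:
  a + b + c + d + e = 6
  16a + 8b + 4c + 2d + e = 29
  625a + 125b + 25c + 5d + e = 86
  4096a + 512b + 64c + 8d + e = -1135
  10000a + 1000b + 100c + 10d + e = -4179
Solving the system yields a = -1, b = 6, c = -2, d = 2, e = 1.
So q(s) = -s^4 + 6s^3 - 2s^2 + 2s + 1.
Then q(11) = -6874.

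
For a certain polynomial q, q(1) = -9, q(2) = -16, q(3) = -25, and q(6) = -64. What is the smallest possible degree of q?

2

Divided differences on the nodes 1, 2, 3, 6:
  order 0: -9  -16  -25  -64
  order 1: -7  -9  -13
  order 2: -1  -1
  order 3: 0
The order-2 divided differences are all -1 (nonzero) and every higher order vanishes, so the data lies on a polynomial of degree exactly 2.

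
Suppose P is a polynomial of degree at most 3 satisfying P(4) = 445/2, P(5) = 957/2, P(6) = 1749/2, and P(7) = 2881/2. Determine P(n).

Using the Lagrange interpolation formula with nodes 4, 5, 6, 7:
  L_0(n) = (n - 5)(n - 6)(n - 7) / -6
  L_1(n) = (n - 4)(n - 6)(n - 7) / 2
  L_2(n) = (n - 4)(n - 5)(n - 7) / -2
  L_3(n) = (n - 4)(n - 5)(n - 6) / 6
Then P(n) = 445/2·L_0(n) + 957/2·L_1(n) + 1749/2·L_2(n) + 2881/2·L_3(n).
Expanding and collecting terms gives P(n) = 5n^3 - 5n^2 - 4n - 3/2.
Check: P(5) = 957/2. ✓

P(n) = 5n^3 - 5n^2 - 4n - 3/2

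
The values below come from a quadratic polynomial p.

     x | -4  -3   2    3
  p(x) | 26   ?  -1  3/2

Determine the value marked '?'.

The 3 known points determine the degree-2 polynomial uniquely.
Write p(x) = ax^2 + bx + c. Substituting each data point gives a linear system:
  16a - 4b + c = 26
  4a + 2b + c = -1
  9a + 3b + c = 3/2
Solving the system yields a = 1, b = -5/2, c = 0.
So p(x) = x^2 - (5/2)x.
Then p(-3) = 33/2.

33/2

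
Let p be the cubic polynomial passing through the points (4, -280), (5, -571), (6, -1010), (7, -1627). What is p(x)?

Using the Lagrange interpolation formula with nodes 4, 5, 6, 7:
  L_0(x) = (x - 5)(x - 6)(x - 7) / -6
  L_1(x) = (x - 4)(x - 6)(x - 7) / 2
  L_2(x) = (x - 4)(x - 5)(x - 7) / -2
  L_3(x) = (x - 4)(x - 5)(x - 6) / 6
Then p(x) = -280·L_0(x) - 571·L_1(x) - 1010·L_2(x) - 1627·L_3(x).
Expanding and collecting terms gives p(x) = -5x³ + x² + 5x + 4.
Check: p(5) = -571. ✓

p(x) = -5x^3 + x^2 + 5x + 4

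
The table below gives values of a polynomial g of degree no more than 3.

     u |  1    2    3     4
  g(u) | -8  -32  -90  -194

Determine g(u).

Write g(u) = au^3 + bu^2 + cu + d. Substituting each data point gives a linear system:
  a + b + c + d = -8
  8a + 4b + 2c + d = -32
  27a + 9b + 3c + d = -90
  64a + 16b + 4c + d = -194
Solving the system yields a = -2, b = -5, c = 5, d = -6.
So g(u) = -2u^3 - 5u^2 + 5u - 6.
Check: g(1) = -8. ✓

g(u) = -2u^3 - 5u^2 + 5u - 6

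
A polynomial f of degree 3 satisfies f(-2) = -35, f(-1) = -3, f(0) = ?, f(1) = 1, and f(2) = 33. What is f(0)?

On equispaced nodes a degree-3 polynomial has vanishing fourth forward difference, so
  f(-2) - 4·f(-1) + 6·f(0) - 4·f(1) + f(2) = 0.
Substituting the known values and solving for f(0):
  6·f(0) = -6
  f(0) = -1.

-1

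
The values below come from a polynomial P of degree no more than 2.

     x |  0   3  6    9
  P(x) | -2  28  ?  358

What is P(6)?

The 3 known points determine the degree-2 polynomial uniquely.
Write P(x) = ax^2 + bx + c. Substituting each data point gives a linear system:
  c = -2
  9a + 3b + c = 28
  81a + 9b + c = 358
Solving the system yields a = 5, b = -5, c = -2.
So P(x) = 5x^2 - 5x - 2.
Then P(6) = 148.

148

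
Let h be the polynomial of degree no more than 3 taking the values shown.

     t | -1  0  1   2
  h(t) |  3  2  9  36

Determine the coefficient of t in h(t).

1

Write h(t) = at^3 + bt^2 + ct + d. Substituting each data point gives a linear system:
  -a + b - c + d = 3
  d = 2
  a + b + c + d = 9
  8a + 4b + 2c + d = 36
Solving the system yields a = 2, b = 4, c = 1, d = 2.
So h(t) = 2t^3 + 4t^2 + t + 2.
The coefficient of t is 1.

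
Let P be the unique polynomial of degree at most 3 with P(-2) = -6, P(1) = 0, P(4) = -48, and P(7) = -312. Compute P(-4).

40

Using the Lagrange interpolation formula with nodes -2, 1, 4, 7:
  L_0(u) = (u - 1)(u - 4)(u - 7) / -162
  L_1(u) = (u + 2)(u - 4)(u - 7) / 54
  L_2(u) = (u + 2)(u - 1)(u - 7) / -54
  L_3(u) = (u + 2)(u - 1)(u - 4) / 162
Then P(u) = -6·L_0(u) + 0·L_1(u) - 48·L_2(u) - 312·L_3(u).
Expanding and collecting terms gives P(u) = -u³ + 5u - 4.
Evaluating at u = -4: P(-4) = 40.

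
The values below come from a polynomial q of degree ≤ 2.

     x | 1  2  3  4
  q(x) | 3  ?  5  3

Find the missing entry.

5

The 3 known points determine the degree-2 polynomial uniquely.
Write q(x) = ax^2 + bx + c. Substituting each data point gives a linear system:
  a + b + c = 3
  9a + 3b + c = 5
  16a + 4b + c = 3
Solving the system yields a = -1, b = 5, c = -1.
So q(x) = -x^2 + 5x - 1.
Then q(2) = 5.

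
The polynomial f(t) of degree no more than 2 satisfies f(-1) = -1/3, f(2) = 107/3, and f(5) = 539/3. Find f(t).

f(t) = 6t^2 + 6t - 1/3

Write f(t) = at^2 + bt + c. Substituting each data point gives a linear system:
  a - b + c = -1/3
  4a + 2b + c = 107/3
  25a + 5b + c = 539/3
Solving the system yields a = 6, b = 6, c = -1/3.
So f(t) = 6t^2 + 6t - 1/3.
Check: f(-1) = -1/3. ✓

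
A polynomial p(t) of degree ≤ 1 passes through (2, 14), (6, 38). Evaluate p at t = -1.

-4

Using the Lagrange interpolation formula with nodes 2, 6:
  L_0(t) = (t - 6) / -4
  L_1(t) = (t - 2) / 4
Then p(t) = 14·L_0(t) + 38·L_1(t).
Expanding and collecting terms gives p(t) = 6t + 2.
Evaluating at t = -1: p(-1) = -4.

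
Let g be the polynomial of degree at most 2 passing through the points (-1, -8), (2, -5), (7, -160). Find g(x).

g(x) = -4x^2 + 5x + 1

Write g(x) = ax^2 + bx + c. Substituting each data point gives a linear system:
  a - b + c = -8
  4a + 2b + c = -5
  49a + 7b + c = -160
Solving the system yields a = -4, b = 5, c = 1.
So g(x) = -4x² + 5x + 1.
Check: g(-1) = -8. ✓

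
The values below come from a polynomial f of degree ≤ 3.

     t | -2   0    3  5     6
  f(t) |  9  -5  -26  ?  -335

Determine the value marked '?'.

-180

The 4 known points determine the degree-3 polynomial uniquely.
Write f(t) = at^3 + bt^2 + ct + d. Substituting each data point gives a linear system:
  -8a + 4b - 2c + d = 9
  d = -5
  27a + 9b + 3c + d = -26
  216a + 36b + 6c + d = -335
Solving the system yields a = -2, b = 2, c = 5, d = -5.
So f(t) = -2t³ + 2t² + 5t - 5.
Then f(5) = -180.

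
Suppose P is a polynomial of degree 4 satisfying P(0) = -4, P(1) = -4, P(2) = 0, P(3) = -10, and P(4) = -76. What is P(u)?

Using the Lagrange interpolation formula with nodes 0, 1, 2, 3, 4:
  L_0(u) = (u - 1)(u - 2)(u - 3)(u - 4) / 24
  L_1(u) = u(u - 2)(u - 3)(u - 4) / -6
  L_2(u) = u(u - 1)(u - 3)(u - 4) / 4
  L_3(u) = u(u - 1)(u - 2)(u - 4) / -6
  L_4(u) = u(u - 1)(u - 2)(u - 3) / 24
Then P(u) = -4·L_0(u) - 4·L_1(u) + 0·L_2(u) - 10·L_3(u) - 76·L_4(u).
Expanding and collecting terms gives P(u) = -u⁴ + 3u³ - 2u - 4.
Check: P(3) = -10. ✓

P(u) = -u^4 + 3u^3 - 2u - 4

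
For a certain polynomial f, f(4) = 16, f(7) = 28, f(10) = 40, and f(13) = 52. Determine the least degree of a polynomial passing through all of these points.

Forward differences of the values at t = 4, 7, 10, 13:
  f  : 16  28  40  52
  Δ  : 12  12  12
  Δ^2: 0  0
  Δ^3: 0
The first differences are constant (12) and nonzero, while all higher differences vanish, so the minimal degree is 1.

1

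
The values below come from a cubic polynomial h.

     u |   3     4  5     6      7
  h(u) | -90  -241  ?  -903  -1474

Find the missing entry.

The 4 known points determine the degree-3 polynomial uniquely.
Write h(u) = au^3 + bu^2 + cu + d. Substituting each data point gives a linear system:
  27a + 9b + 3c + d = -90
  64a + 16b + 4c + d = -241
  216a + 36b + 6c + d = -903
  343a + 49b + 7c + d = -1474
Solving the system yields a = -5, b = 5, c = -1, d = 3.
So h(u) = -5u^3 + 5u^2 - u + 3.
Then h(5) = -502.

-502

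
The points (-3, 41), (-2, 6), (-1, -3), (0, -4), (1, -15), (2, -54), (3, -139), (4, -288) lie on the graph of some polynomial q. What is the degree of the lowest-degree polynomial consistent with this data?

Forward differences of the values at n = -3, -2, -1, 0, 1, 2, 3, 4:
  q  : 41  6  -3  -4  -15  -54  -139  -288
  Δ  : -35  -9  -1  -11  -39  -85  -149
  Δ^2: 26  8  -10  -28  -46  -64
  Δ^3: -18  -18  -18  -18  -18
  Δ^4: 0  0  0  0
  Δ^5: 0  0  0
  Δ^6: 0  0
  Δ^7: 0
The third differences are constant (-18) and nonzero, while all higher differences vanish, so the minimal degree is 3.

3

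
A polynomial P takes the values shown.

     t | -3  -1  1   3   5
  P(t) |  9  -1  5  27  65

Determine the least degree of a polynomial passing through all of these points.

2

Forward differences of the values at t = -3, -1, 1, 3, 5:
  P  : 9  -1  5  27  65
  Δ  : -10  6  22  38
  Δ^2: 16  16  16
  Δ^3: 0  0
  Δ^4: 0
The second differences are constant (16) and nonzero, while all higher differences vanish, so the minimal degree is 2.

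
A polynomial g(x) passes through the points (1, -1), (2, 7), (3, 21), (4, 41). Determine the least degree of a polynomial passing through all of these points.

Forward differences of the values at x = 1, 2, 3, 4:
  g  : -1  7  21  41
  Δ  : 8  14  20
  Δ^2: 6  6
  Δ^3: 0
The second differences are constant (6) and nonzero, while all higher differences vanish, so the minimal degree is 2.

2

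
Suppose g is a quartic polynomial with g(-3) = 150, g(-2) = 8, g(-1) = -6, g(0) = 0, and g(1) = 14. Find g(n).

g(n) = 4n^4 + 6n^3 + 4n

Write g(n) = an^4 + bn^3 + cn^2 + dn + e. Substituting each data point gives a linear system:
  81a - 27b + 9c - 3d + e = 150
  16a - 8b + 4c - 2d + e = 8
  a - b + c - d + e = -6
  e = 0
  a + b + c + d + e = 14
Solving the system yields a = 4, b = 6, c = 0, d = 4, e = 0.
So g(n) = 4n⁴ + 6n³ + 4n.
Check: g(-1) = -6. ✓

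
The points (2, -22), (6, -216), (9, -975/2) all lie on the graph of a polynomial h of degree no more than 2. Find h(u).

h(u) = -6u^2 - (1/2)u + 3

Write h(u) = au^2 + bu + c. Substituting each data point gives a linear system:
  4a + 2b + c = -22
  36a + 6b + c = -216
  81a + 9b + c = -975/2
Solving the system yields a = -6, b = -1/2, c = 3.
So h(u) = -6u² - (1/2)u + 3.
Check: h(9) = -975/2. ✓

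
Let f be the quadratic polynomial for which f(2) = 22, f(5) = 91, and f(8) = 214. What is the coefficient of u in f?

Write f(u) = au^2 + bu + c. Substituting each data point gives a linear system:
  4a + 2b + c = 22
  25a + 5b + c = 91
  64a + 8b + c = 214
Solving the system yields a = 3, b = 2, c = 6.
So f(u) = 3u^2 + 2u + 6.
The coefficient of u is 2.

2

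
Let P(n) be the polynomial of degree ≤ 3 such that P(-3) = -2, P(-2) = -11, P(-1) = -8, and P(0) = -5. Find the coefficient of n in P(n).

Write P(n) = an^3 + bn^2 + cn + d. Substituting each data point gives a linear system:
  -27a + 9b - 3c + d = -2
  -8a + 4b - 2c + d = -11
  -a + b - c + d = -8
  d = -5
Solving the system yields a = -2, b = -6, c = -1, d = -5.
So P(n) = -2n^3 - 6n^2 - n - 5.
The coefficient of n is -1.

-1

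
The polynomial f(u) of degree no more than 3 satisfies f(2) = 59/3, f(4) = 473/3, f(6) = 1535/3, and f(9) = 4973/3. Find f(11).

Write f(u) = au^3 + bu^2 + cu + d. Substituting each data point gives a linear system:
  8a + 4b + 2c + d = 59/3
  64a + 16b + 4c + d = 473/3
  216a + 36b + 6c + d = 1535/3
  729a + 81b + 9c + d = 4973/3
Solving the system yields a = 2, b = 3, c = -5, d = 5/3.
So f(u) = 2u^3 + 3u^2 - 5u + 5/3.
Then f(11) = 8915/3.

8915/3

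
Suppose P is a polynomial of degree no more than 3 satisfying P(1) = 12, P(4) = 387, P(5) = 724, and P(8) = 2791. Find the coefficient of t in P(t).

5

Write P(t) = at^3 + bt^2 + ct + d. Substituting each data point gives a linear system:
  a + b + c + d = 12
  64a + 16b + 4c + d = 387
  125a + 25b + 5c + d = 724
  512a + 64b + 8c + d = 2791
Solving the system yields a = 5, b = 3, c = 5, d = -1.
So P(t) = 5t^3 + 3t^2 + 5t - 1.
The coefficient of t is 5.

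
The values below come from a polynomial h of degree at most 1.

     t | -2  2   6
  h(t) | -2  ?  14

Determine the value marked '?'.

6

The 2 known points determine the degree-1 polynomial uniquely.
Write h(t) = at + b. Substituting each data point gives a linear system:
  -2a + b = -2
  6a + b = 14
Solving the system yields a = 2, b = 2.
So h(t) = 2t + 2.
Then h(2) = 6.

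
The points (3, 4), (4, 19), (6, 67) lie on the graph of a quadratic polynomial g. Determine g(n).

Using the Lagrange interpolation formula with nodes 3, 4, 6:
  L_0(n) = (n - 4)(n - 6) / 3
  L_1(n) = (n - 3)(n - 6) / -2
  L_2(n) = (n - 3)(n - 4) / 6
Then g(n) = 4·L_0(n) + 19·L_1(n) + 67·L_2(n).
Expanding and collecting terms gives g(n) = 3n^2 - 6n - 5.
Check: g(4) = 19. ✓

g(n) = 3n^2 - 6n - 5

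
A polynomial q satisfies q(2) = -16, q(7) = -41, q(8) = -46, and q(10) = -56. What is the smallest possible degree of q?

1

Divided differences on the nodes 2, 7, 8, 10:
  order 0: -16  -41  -46  -56
  order 1: -5  -5  -5
  order 2: 0  0
  order 3: 0
The order-1 divided differences are all -5 (nonzero) and every higher order vanishes, so the data lies on a polynomial of degree exactly 1.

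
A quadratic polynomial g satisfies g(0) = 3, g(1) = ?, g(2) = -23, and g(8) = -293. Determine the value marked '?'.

-6

The 3 known points determine the degree-2 polynomial uniquely.
Write g(u) = au^2 + bu + c. Substituting each data point gives a linear system:
  c = 3
  4a + 2b + c = -23
  64a + 8b + c = -293
Solving the system yields a = -4, b = -5, c = 3.
So g(u) = -4u^2 - 5u + 3.
Then g(1) = -6.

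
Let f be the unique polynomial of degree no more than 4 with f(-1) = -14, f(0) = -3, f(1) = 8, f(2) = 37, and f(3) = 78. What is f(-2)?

-67

Forward differences of the values at u = -1, 0, 1, 2, 3:
  f  : -14  -3  8  37  78
  Δ  : 11  11  29  41
  Δ^2: 0  18  12
  Δ^3: 18  -6
  Δ^4: -24
The fourth differences are constant, confirming degree 4.
Interpolating (Newton forward form) and evaluating at u = -2 gives f(-2) = -67.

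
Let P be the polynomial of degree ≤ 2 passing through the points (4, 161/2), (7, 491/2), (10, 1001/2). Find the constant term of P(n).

Write P(n) = an^2 + bn + c. Substituting each data point gives a linear system:
  16a + 4b + c = 161/2
  49a + 7b + c = 491/2
  100a + 10b + c = 1001/2
Solving the system yields a = 5, b = 0, c = 1/2.
So P(n) = 5n² + 1/2.
The constant term is 1/2.

1/2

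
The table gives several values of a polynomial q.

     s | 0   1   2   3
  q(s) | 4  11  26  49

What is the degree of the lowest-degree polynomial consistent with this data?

2

Forward differences of the values at s = 0, 1, 2, 3:
  q  : 4  11  26  49
  Δ  : 7  15  23
  Δ^2: 8  8
  Δ^3: 0
The second differences are constant (8) and nonzero, while all higher differences vanish, so the minimal degree is 2.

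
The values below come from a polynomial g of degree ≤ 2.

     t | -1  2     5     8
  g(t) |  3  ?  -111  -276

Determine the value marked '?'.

The 3 known points determine the degree-2 polynomial uniquely.
Write g(t) = at^2 + bt + c. Substituting each data point gives a linear system:
  a - b + c = 3
  25a + 5b + c = -111
  64a + 8b + c = -276
Solving the system yields a = -4, b = -3, c = 4.
So g(t) = -4t^2 - 3t + 4.
Then g(2) = -18.

-18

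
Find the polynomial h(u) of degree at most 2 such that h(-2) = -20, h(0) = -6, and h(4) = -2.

Write h(u) = au^2 + bu + c. Substituting each data point gives a linear system:
  4a - 2b + c = -20
  c = -6
  16a + 4b + c = -2
Solving the system yields a = -1, b = 5, c = -6.
So h(u) = -u² + 5u - 6.
Check: h(4) = -2. ✓

h(u) = -u^2 + 5u - 6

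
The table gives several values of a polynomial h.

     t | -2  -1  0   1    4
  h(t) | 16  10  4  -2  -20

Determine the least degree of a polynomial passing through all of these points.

Divided differences on the nodes -2, -1, 0, 1, 4:
  order 0: 16  10  4  -2  -20
  order 1: -6  -6  -6  -6
  order 2: 0  0  0
  order 3: 0  0
  order 4: 0
The order-1 divided differences are all -6 (nonzero) and every higher order vanishes, so the data lies on a polynomial of degree exactly 1.

1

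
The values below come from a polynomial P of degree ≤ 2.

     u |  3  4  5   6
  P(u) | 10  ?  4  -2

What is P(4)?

8

The 3 known points determine the degree-2 polynomial uniquely.
Write P(u) = au^2 + bu + c. Substituting each data point gives a linear system:
  9a + 3b + c = 10
  25a + 5b + c = 4
  36a + 6b + c = -2
Solving the system yields a = -1, b = 5, c = 4.
So P(u) = -u^2 + 5u + 4.
Then P(4) = 8.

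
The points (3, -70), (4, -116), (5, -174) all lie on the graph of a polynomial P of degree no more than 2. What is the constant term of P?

-4

Write P(t) = at^2 + bt + c. Substituting each data point gives a linear system:
  9a + 3b + c = -70
  16a + 4b + c = -116
  25a + 5b + c = -174
Solving the system yields a = -6, b = -4, c = -4.
So P(t) = -6t^2 - 4t - 4.
The constant term is -4.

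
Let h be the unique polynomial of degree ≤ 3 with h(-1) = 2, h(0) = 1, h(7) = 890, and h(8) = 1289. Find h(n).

Write h(n) = an^3 + bn^2 + cn + d. Substituting each data point gives a linear system:
  -a + b - c + d = 2
  d = 1
  343a + 49b + 7c + d = 890
  512a + 64b + 8c + d = 1289
Solving the system yields a = 2, b = 4, c = 1, d = 1.
So h(n) = 2n^3 + 4n^2 + n + 1.
Check: h(0) = 1. ✓

h(n) = 2n^3 + 4n^2 + n + 1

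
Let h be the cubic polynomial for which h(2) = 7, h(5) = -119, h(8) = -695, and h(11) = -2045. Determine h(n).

h(n) = -2n^3 + 5n^2 + n + 1

Write h(n) = an^3 + bn^2 + cn + d. Substituting each data point gives a linear system:
  8a + 4b + 2c + d = 7
  125a + 25b + 5c + d = -119
  512a + 64b + 8c + d = -695
  1331a + 121b + 11c + d = -2045
Solving the system yields a = -2, b = 5, c = 1, d = 1.
So h(n) = -2n³ + 5n² + n + 1.
Check: h(5) = -119. ✓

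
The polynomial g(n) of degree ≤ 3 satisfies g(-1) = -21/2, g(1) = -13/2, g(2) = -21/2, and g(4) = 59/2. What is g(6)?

Write g(n) = an^3 + bn^2 + cn + d. Substituting each data point gives a linear system:
  -a + b - c + d = -21/2
  a + b + c + d = -13/2
  8a + 4b + 2c + d = -21/2
  64a + 16b + 4c + d = 59/2
Solving the system yields a = 2, b = -6, c = 0, d = -5/2.
So g(n) = 2n³ - 6n² - 5/2.
Then g(6) = 427/2.

427/2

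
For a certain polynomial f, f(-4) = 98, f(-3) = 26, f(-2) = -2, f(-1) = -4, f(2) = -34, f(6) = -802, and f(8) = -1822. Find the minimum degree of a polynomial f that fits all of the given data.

Divided differences on the nodes -4, -3, -2, -1, 2, 6, 8:
  order 0: 98  26  -2  -4  -34  -802  -1822
  order 1: -72  -28  -2  -10  -192  -510
  order 2: 22  13  -2  -26  -53
  order 3: -3  -3  -3  -3
  order 4: 0  0  0
  order 5: 0  0
  order 6: 0
The order-3 divided differences are all -3 (nonzero) and every higher order vanishes, so the data lies on a polynomial of degree exactly 3.

3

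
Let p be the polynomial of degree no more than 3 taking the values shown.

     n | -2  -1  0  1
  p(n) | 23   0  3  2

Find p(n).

Write p(n) = an^3 + bn^2 + cn + d. Substituting each data point gives a linear system:
  -8a + 4b - 2c + d = 23
  -a + b - c + d = 0
  d = 3
  a + b + c + d = 2
Solving the system yields a = -5, b = -2, c = 6, d = 3.
So p(n) = -5n^3 - 2n^2 + 6n + 3.
Check: p(1) = 2. ✓

p(n) = -5n^3 - 2n^2 + 6n + 3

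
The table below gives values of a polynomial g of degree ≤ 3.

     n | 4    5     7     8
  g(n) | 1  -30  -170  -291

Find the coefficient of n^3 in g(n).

Write g(n) = an^3 + bn^2 + cn + d. Substituting each data point gives a linear system:
  64a + 16b + 4c + d = 1
  125a + 25b + 5c + d = -30
  343a + 49b + 7c + d = -170
  512a + 64b + 8c + d = -291
Solving the system yields a = -1, b = 3, c = 3, d = 5.
So g(n) = -n³ + 3n² + 3n + 5.
The leading coefficient is -1.

-1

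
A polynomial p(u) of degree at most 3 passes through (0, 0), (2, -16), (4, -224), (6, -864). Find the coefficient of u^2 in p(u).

6

Write p(u) = au^3 + bu^2 + cu + d. Substituting each data point gives a linear system:
  d = 0
  8a + 4b + 2c + d = -16
  64a + 16b + 4c + d = -224
  216a + 36b + 6c + d = -864
Solving the system yields a = -5, b = 6, c = 0, d = 0.
So p(u) = -5u³ + 6u².
The coefficient of u^2 is 6.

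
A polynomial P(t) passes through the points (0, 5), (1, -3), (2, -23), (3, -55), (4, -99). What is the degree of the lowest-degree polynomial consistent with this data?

Forward differences of the values at t = 0, 1, 2, 3, 4:
  P  : 5  -3  -23  -55  -99
  Δ  : -8  -20  -32  -44
  Δ^2: -12  -12  -12
  Δ^3: 0  0
  Δ^4: 0
The second differences are constant (-12) and nonzero, while all higher differences vanish, so the minimal degree is 2.

2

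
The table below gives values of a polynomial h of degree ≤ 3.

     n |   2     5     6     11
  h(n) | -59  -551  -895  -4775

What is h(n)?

Using the Lagrange interpolation formula with nodes 2, 5, 6, 11:
  L_0(n) = (n - 5)(n - 6)(n - 11) / -108
  L_1(n) = (n - 2)(n - 6)(n - 11) / 18
  L_2(n) = (n - 2)(n - 5)(n - 11) / -20
  L_3(n) = (n - 2)(n - 5)(n - 6) / 270
Then h(n) = -59·L_0(n) - 551·L_1(n) - 895·L_2(n) - 4775·L_3(n).
Expanding and collecting terms gives h(n) = -3n³ - 6n² - 5n - 1.
Check: h(5) = -551. ✓

h(n) = -3n^3 - 6n^2 - 5n - 1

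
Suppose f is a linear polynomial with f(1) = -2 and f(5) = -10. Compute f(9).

-18

Write f(x) = ax + b. Substituting each data point gives a linear system:
  a + b = -2
  5a + b = -10
Solving the system yields a = -2, b = 0.
So f(x) = -2x.
Then f(9) = -18.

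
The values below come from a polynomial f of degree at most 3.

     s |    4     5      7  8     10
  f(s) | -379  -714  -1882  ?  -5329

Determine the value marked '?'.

-2775

The 4 known points determine the degree-3 polynomial uniquely.
Write f(s) = as^3 + bs^2 + cs + d. Substituting each data point gives a linear system:
  64a + 16b + 4c + d = -379
  125a + 25b + 5c + d = -714
  343a + 49b + 7c + d = -1882
  1000a + 100b + 10c + d = -5329
Solving the system yields a = -5, b = -3, c = -3, d = 1.
So f(s) = -5s^3 - 3s^2 - 3s + 1.
Then f(8) = -2775.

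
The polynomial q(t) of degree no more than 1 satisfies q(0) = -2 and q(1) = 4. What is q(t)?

q(t) = 6t - 2

Write q(t) = at + b. Substituting each data point gives a linear system:
  b = -2
  a + b = 4
Solving the system yields a = 6, b = -2.
So q(t) = 6t - 2.
Check: q(0) = -2. ✓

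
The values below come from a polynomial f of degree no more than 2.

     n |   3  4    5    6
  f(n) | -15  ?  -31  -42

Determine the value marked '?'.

-22

On equispaced nodes a degree-2 polynomial has vanishing third forward difference, so
  - f(3) + 3·f(4) - 3·f(5) + f(6) = 0.
Substituting the known values and solving for f(4):
  3·f(4) = -66
  f(4) = -22.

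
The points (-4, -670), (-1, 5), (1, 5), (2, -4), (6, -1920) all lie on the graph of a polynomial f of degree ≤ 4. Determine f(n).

Write f(n) = an^4 + bn^3 + cn^2 + dn + e. Substituting each data point gives a linear system:
  256a - 64b + 16c - 4d + e = -670
  a - b + c - d + e = 5
  a + b + c + d + e = 5
  16a + 8b + 4c + 2d + e = -4
  1296a + 216b + 36c + 6d + e = -1920
Solving the system yields a = -2, b = 3, c = 1, d = -3, e = 6.
So f(n) = -2n⁴ + 3n³ + n² - 3n + 6.
Check: f(2) = -4. ✓

f(n) = -2n^4 + 3n^3 + n^2 - 3n + 6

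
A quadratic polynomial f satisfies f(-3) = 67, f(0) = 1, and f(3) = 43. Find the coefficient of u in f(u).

Write f(u) = au^2 + bu + c. Substituting each data point gives a linear system:
  9a - 3b + c = 67
  c = 1
  9a + 3b + c = 43
Solving the system yields a = 6, b = -4, c = 1.
So f(u) = 6u^2 - 4u + 1.
The coefficient of u is -4.

-4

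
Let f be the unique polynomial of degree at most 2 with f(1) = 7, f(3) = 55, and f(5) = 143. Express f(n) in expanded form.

f(n) = 5n^2 + 4n - 2

Write f(n) = an^2 + bn + c. Substituting each data point gives a linear system:
  a + b + c = 7
  9a + 3b + c = 55
  25a + 5b + c = 143
Solving the system yields a = 5, b = 4, c = -2.
So f(n) = 5n^2 + 4n - 2.
Check: f(5) = 143. ✓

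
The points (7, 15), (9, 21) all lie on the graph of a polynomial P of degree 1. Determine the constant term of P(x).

-6

Write P(x) = ax + b. Substituting each data point gives a linear system:
  7a + b = 15
  9a + b = 21
Solving the system yields a = 3, b = -6.
So P(x) = 3x - 6.
The constant term is -6.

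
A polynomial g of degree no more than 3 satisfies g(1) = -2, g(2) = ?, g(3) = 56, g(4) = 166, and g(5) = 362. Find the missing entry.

The 4 known points determine the degree-3 polynomial uniquely.
Write g(n) = an^3 + bn^2 + cn + d. Substituting each data point gives a linear system:
  a + b + c + d = -2
  27a + 9b + 3c + d = 56
  64a + 16b + 4c + d = 166
  125a + 25b + 5c + d = 362
Solving the system yields a = 4, b = -5, c = -3, d = 2.
So g(n) = 4n^3 - 5n^2 - 3n + 2.
Then g(2) = 8.

8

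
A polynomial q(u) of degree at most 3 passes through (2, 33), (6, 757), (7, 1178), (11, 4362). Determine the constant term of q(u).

-5

Write q(u) = au^3 + bu^2 + cu + d. Substituting each data point gives a linear system:
  8a + 4b + 2c + d = 33
  216a + 36b + 6c + d = 757
  343a + 49b + 7c + d = 1178
  1331a + 121b + 11c + d = 4362
Solving the system yields a = 3, b = 3, c = 1, d = -5.
So q(u) = 3u^3 + 3u^2 + u - 5.
The constant term is -5.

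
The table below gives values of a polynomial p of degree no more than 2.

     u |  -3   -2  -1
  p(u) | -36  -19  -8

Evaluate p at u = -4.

-59

Forward differences of the values at u = -3, -2, -1:
  p  : -36  -19  -8
  Δ  : 17  11
  Δ^2: -6
The second differences are constant, confirming degree 2.
Interpolating (Newton forward form) and evaluating at u = -4 gives p(-4) = -59.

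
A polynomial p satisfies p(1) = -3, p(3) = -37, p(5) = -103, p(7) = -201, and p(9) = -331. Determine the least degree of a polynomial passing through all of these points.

Forward differences of the values at t = 1, 3, 5, 7, 9:
  p  : -3  -37  -103  -201  -331
  Δ  : -34  -66  -98  -130
  Δ^2: -32  -32  -32
  Δ^3: 0  0
  Δ^4: 0
The second differences are constant (-32) and nonzero, while all higher differences vanish, so the minimal degree is 2.

2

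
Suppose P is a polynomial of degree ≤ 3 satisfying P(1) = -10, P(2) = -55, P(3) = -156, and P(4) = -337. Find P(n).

P(n) = -4n^3 - 4n^2 - 5n + 3

Using the Lagrange interpolation formula with nodes 1, 2, 3, 4:
  L_0(n) = (n - 2)(n - 3)(n - 4) / -6
  L_1(n) = (n - 1)(n - 3)(n - 4) / 2
  L_2(n) = (n - 1)(n - 2)(n - 4) / -2
  L_3(n) = (n - 1)(n - 2)(n - 3) / 6
Then P(n) = -10·L_0(n) - 55·L_1(n) - 156·L_2(n) - 337·L_3(n).
Expanding and collecting terms gives P(n) = -4n^3 - 4n^2 - 5n + 3.
Check: P(1) = -10. ✓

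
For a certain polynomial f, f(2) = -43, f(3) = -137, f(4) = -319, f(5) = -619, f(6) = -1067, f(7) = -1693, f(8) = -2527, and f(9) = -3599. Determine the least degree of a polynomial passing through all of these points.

Forward differences of the values at u = 2, 3, 4, 5, 6, 7, 8, 9:
  f  : -43  -137  -319  -619  -1067  -1693  -2527  -3599
  Δ  : -94  -182  -300  -448  -626  -834  -1072
  Δ^2: -88  -118  -148  -178  -208  -238
  Δ^3: -30  -30  -30  -30  -30
  Δ^4: 0  0  0  0
  Δ^5: 0  0  0
  Δ^6: 0  0
  Δ^7: 0
The third differences are constant (-30) and nonzero, while all higher differences vanish, so the minimal degree is 3.

3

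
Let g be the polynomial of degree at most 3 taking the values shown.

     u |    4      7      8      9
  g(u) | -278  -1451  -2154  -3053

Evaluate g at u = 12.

Using the Lagrange interpolation formula with nodes 4, 7, 8, 9:
  L_0(u) = (u - 7)(u - 8)(u - 9) / -60
  L_1(u) = (u - 4)(u - 8)(u - 9) / 6
  L_2(u) = (u - 4)(u - 7)(u - 9) / -4
  L_3(u) = (u - 4)(u - 7)(u - 8) / 10
Then g(u) = -278·L_0(u) - 1451·L_1(u) - 2154·L_2(u) - 3053·L_3(u).
Expanding and collecting terms gives g(u) = -4u^3 - 2u^2 + 3u - 2.
Evaluating at u = 12: g(12) = -7166.

-7166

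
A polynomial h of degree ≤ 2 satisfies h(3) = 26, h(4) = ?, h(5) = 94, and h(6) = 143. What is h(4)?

On equispaced nodes a degree-2 polynomial has vanishing third forward difference, so
  - h(3) + 3·h(4) - 3·h(5) + h(6) = 0.
Substituting the known values and solving for h(4):
  3·h(4) = 165
  h(4) = 55.

55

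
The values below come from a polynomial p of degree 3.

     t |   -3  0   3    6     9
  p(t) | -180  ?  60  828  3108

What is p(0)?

The 4 known points determine the degree-3 polynomial uniquely.
Write p(t) = at^3 + bt^2 + ct + d. Substituting each data point gives a linear system:
  -27a + 9b - 3c + d = -180
  27a + 9b + 3c + d = 60
  216a + 36b + 6c + d = 828
  729a + 81b + 9c + d = 3108
Solving the system yields a = 5, b = -6, c = -5, d = -6.
So p(t) = 5t^3 - 6t^2 - 5t - 6.
Then p(0) = -6.

-6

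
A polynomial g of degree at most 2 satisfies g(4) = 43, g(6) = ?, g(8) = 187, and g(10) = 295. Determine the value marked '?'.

The 3 known points determine the degree-2 polynomial uniquely.
Write g(n) = an^2 + bn + c. Substituting each data point gives a linear system:
  16a + 4b + c = 43
  64a + 8b + c = 187
  100a + 10b + c = 295
Solving the system yields a = 3, b = 0, c = -5.
So g(n) = 3n^2 - 5.
Then g(6) = 103.

103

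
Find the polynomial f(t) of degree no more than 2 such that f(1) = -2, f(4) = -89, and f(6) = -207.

f(t) = -6t^2 + t + 3

Write f(t) = at^2 + bt + c. Substituting each data point gives a linear system:
  a + b + c = -2
  16a + 4b + c = -89
  36a + 6b + c = -207
Solving the system yields a = -6, b = 1, c = 3.
So f(t) = -6t² + t + 3.
Check: f(4) = -89. ✓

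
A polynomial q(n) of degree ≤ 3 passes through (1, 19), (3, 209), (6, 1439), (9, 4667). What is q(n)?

q(n) = 6n^3 + 3n^2 + 5n + 5

Write q(n) = an^3 + bn^2 + cn + d. Substituting each data point gives a linear system:
  a + b + c + d = 19
  27a + 9b + 3c + d = 209
  216a + 36b + 6c + d = 1439
  729a + 81b + 9c + d = 4667
Solving the system yields a = 6, b = 3, c = 5, d = 5.
So q(n) = 6n³ + 3n² + 5n + 5.
Check: q(6) = 1439. ✓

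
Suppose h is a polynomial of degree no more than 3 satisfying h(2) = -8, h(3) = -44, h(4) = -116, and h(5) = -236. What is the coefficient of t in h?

2

Write h(t) = at^3 + bt^2 + ct + d. Substituting each data point gives a linear system:
  8a + 4b + 2c + d = -8
  27a + 9b + 3c + d = -44
  64a + 16b + 4c + d = -116
  125a + 25b + 5c + d = -236
Solving the system yields a = -2, b = 0, c = 2, d = 4.
So h(t) = -2t³ + 2t + 4.
The coefficient of t is 2.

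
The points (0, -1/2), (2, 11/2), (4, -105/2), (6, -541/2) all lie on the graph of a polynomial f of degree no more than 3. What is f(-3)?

161/2

Using the Lagrange interpolation formula with nodes 0, 2, 4, 6:
  L_0(s) = (s - 2)(s - 4)(s - 6) / -48
  L_1(s) = s(s - 4)(s - 6) / 16
  L_2(s) = s(s - 2)(s - 6) / -16
  L_3(s) = s(s - 2)(s - 4) / 48
Then f(s) = -1/2·L_0(s) + 11/2·L_1(s) - 105/2·L_2(s) - 541/2·L_3(s).
Expanding and collecting terms gives f(s) = -2s³ + 4s² + 3s - 1/2.
Evaluating at s = -3: f(-3) = 161/2.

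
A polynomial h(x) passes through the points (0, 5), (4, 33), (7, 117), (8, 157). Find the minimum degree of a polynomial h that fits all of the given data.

2

Divided differences on the nodes 0, 4, 7, 8:
  order 0: 5  33  117  157
  order 1: 7  28  40
  order 2: 3  3
  order 3: 0
The order-2 divided differences are all 3 (nonzero) and every higher order vanishes, so the data lies on a polynomial of degree exactly 2.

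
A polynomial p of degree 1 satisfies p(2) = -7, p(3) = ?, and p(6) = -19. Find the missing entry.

The 2 known points determine the degree-1 polynomial uniquely.
Write p(s) = as + b. Substituting each data point gives a linear system:
  2a + b = -7
  6a + b = -19
Solving the system yields a = -3, b = -1.
So p(s) = -3s - 1.
Then p(3) = -10.

-10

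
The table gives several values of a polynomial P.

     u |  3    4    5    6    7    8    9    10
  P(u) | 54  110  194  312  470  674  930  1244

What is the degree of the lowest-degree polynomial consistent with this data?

Forward differences of the values at u = 3, 4, 5, 6, 7, 8, 9, 10:
  P  : 54  110  194  312  470  674  930  1244
  Δ  : 56  84  118  158  204  256  314
  Δ^2: 28  34  40  46  52  58
  Δ^3: 6  6  6  6  6
  Δ^4: 0  0  0  0
  Δ^5: 0  0  0
  Δ^6: 0  0
  Δ^7: 0
The third differences are constant (6) and nonzero, while all higher differences vanish, so the minimal degree is 3.

3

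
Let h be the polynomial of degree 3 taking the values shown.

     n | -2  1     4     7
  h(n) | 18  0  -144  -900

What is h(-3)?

80

Using the Lagrange interpolation formula with nodes -2, 1, 4, 7:
  L_0(n) = (n - 1)(n - 4)(n - 7) / -162
  L_1(n) = (n + 2)(n - 4)(n - 7) / 54
  L_2(n) = (n + 2)(n - 1)(n - 7) / -54
  L_3(n) = (n + 2)(n - 1)(n - 4) / 162
Then h(n) = 18·L_0(n) + 0·L_1(n) - 144·L_2(n) - 900·L_3(n).
Expanding and collecting terms gives h(n) = -3n^3 + 2n^2 + 5n - 4.
Evaluating at n = -3: h(-3) = 80.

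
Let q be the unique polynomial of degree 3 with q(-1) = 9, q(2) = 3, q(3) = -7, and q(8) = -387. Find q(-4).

Write q(n) = an^3 + bn^2 + cn + d. Substituting each data point gives a linear system:
  -a + b - c + d = 9
  8a + 4b + 2c + d = 3
  27a + 9b + 3c + d = -7
  512a + 64b + 8c + d = -387
Solving the system yields a = -1, b = 2, c = -1, d = 5.
So q(n) = -n^3 + 2n^2 - n + 5.
Then q(-4) = 105.

105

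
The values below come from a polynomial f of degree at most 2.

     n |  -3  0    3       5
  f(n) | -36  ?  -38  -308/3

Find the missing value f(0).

The 3 known points determine the degree-2 polynomial uniquely.
Write f(n) = an^2 + bn + c. Substituting each data point gives a linear system:
  9a - 3b + c = -36
  9a + 3b + c = -38
  25a + 5b + c = -308/3
Solving the system yields a = -4, b = -1/3, c = -1.
So f(n) = -4n² - (1/3)n - 1.
Then f(0) = -1.

-1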